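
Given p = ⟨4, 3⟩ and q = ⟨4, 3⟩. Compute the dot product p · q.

25

p · q = 4·4 + 3·3 = 16 + 9 = 25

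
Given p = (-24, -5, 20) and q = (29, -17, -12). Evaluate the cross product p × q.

i: (-5)·(-12) - 20·(-17) = 60 - (-340) = 400
j: 20·29 - (-24)·(-12) = 580 - 288 = 292
k: (-24)·(-17) - (-5)·29 = 408 - (-145) = 553
p × q = (400, 292, 553)

(400, 292, 553)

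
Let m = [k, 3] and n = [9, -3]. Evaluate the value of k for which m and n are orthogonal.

1

m · n = k·9 + 3·(-3) = -9 + 9k
Set equal to 0: 9k = 9, so k = 1.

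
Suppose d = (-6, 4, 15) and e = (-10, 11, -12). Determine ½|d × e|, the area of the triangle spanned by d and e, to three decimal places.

154.377

i: 4·(-12) - 15·11 = -48 - 165 = -213
j: 15·(-10) - (-6)·(-12) = -150 - 72 = -222
k: (-6)·11 - 4·(-10) = -66 - (-40) = -26
d × e = (-213, -222, -26)
|d × e| = √((-213)² + (-222)² + (-26)²) = √95329 ≈ 308.7539
area = ½ · 308.7539 ≈ 154.377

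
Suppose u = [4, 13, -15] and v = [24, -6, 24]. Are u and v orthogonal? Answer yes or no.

u · v = 4·24 + 13·(-6) + (-15)·24 = 96 - 78 - 360 = -342
Nonzero, so the vectors are not orthogonal.

no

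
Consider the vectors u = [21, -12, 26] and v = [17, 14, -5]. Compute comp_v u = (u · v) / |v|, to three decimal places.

u · v = 21·17 + (-12)·14 + 26·(-5) = 357 - 168 - 130 = 59
|v| = √(289 + 196 + 25) = √510 ≈ 22.5832
comp_v u = 59 / √510 ≈ 2.613

2.613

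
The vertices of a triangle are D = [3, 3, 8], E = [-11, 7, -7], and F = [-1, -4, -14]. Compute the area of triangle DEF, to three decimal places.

167.144

DE = (-14, 4, -15),  DF = (-4, -7, -22)
i: 4·(-22) - (-15)·(-7) = -88 - 105 = -193
j: (-15)·(-4) - (-14)·(-22) = 60 - 308 = -248
k: (-14)·(-7) - 4·(-4) = 98 - (-16) = 114
DE × DF = (-193, -248, 114)
|DE × DF| = √111749 ≈ 334.2888
area = ½ · 334.2888 ≈ 167.144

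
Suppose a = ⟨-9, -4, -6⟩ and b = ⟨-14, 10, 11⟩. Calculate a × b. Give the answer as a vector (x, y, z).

i: (-4)·11 - (-6)·10 = -44 - (-60) = 16
j: (-6)·(-14) - (-9)·11 = 84 - (-99) = 183
k: (-9)·10 - (-4)·(-14) = -90 - 56 = -146
a × b = (16, 183, -146)

(16, 183, -146)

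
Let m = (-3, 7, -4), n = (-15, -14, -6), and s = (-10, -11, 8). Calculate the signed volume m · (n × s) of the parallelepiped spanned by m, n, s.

1694

n × s:
i: (-14)·8 - (-6)·(-11) = -112 - 66 = -178
j: (-6)·(-10) - (-15)·8 = 60 - (-120) = 180
k: (-15)·(-11) - (-14)·(-10) = 165 - 140 = 25
n × s = (-178, 180, 25)
m · (n × s) = (-3)·(-178) + 7·180 + (-4)·25 = 534 + 1260 - 100 = 1694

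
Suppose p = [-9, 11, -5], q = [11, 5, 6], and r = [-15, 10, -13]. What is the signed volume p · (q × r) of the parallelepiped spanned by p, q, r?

783

q × r:
i: 5·(-13) - 6·10 = -65 - 60 = -125
j: 6·(-15) - 11·(-13) = -90 - (-143) = 53
k: 11·10 - 5·(-15) = 110 - (-75) = 185
q × r = (-125, 53, 185)
p · (q × r) = (-9)·(-125) + 11·53 + (-5)·185 = 1125 + 583 - 925 = 783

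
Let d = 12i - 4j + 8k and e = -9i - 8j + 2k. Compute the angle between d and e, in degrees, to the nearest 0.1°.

109.2

d · e = 12·(-9) + (-4)·(-8) + 8·2 = -108 + 32 + 16 = -60
|d|² = 144 + 16 + 64 = 224,  |d| = √224 ≈ 14.966630
|e|² = 81 + 64 + 4 = 149,  |e| = √149 ≈ 12.206556
cos θ = -60 / (14.966630 · 12.206556) ≈ -0.32842
θ = arccos(-0.32842) ≈ 109.2°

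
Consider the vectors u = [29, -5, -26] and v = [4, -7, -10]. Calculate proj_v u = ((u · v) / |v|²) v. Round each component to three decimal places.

(9.964, -17.436, -24.909)

u · v = 29·4 + (-5)·(-7) + (-26)·(-10) = 116 + 35 + 260 = 411
|v|² = 16 + 49 + 100 = 165
proj_v u = (411/165) · (4, -7, -10) ≈ (9.964, -17.436, -24.909)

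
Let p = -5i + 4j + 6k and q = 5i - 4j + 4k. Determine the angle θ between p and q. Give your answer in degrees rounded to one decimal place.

p · q = (-5)·5 + 4·(-4) + 6·4 = -25 - 16 + 24 = -17
|p|² = 25 + 16 + 36 = 77,  |p| = √77 ≈ 8.774964
|q|² = 25 + 16 + 16 = 57,  |q| = √57 ≈ 7.549834
cos θ = -17 / (8.774964 · 7.549834) ≈ -0.25661
θ = arccos(-0.25661) ≈ 104.9°

104.9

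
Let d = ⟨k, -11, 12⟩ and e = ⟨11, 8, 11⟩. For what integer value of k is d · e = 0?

d · e = k·11 + (-11)·8 + 12·11 = 44 + 11k
Set equal to 0: 11k = -44, so k = -4.

-4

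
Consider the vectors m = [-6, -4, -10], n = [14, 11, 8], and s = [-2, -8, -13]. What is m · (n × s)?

710

n × s:
i: 11·(-13) - 8·(-8) = -143 - (-64) = -79
j: 8·(-2) - 14·(-13) = -16 - (-182) = 166
k: 14·(-8) - 11·(-2) = -112 - (-22) = -90
n × s = (-79, 166, -90)
m · (n × s) = (-6)·(-79) + (-4)·166 + (-10)·(-90) = 474 - 664 + 900 = 710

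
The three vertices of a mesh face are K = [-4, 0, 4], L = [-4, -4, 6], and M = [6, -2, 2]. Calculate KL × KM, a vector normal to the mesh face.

KL = (0, -4, 2)
KM = (10, -2, -2)
i: (-4)·(-2) - 2·(-2) = 8 - (-4) = 12
j: 2·10 - 0·(-2) = 20 - 0 = 20
k: 0·(-2) - (-4)·10 = 0 - (-40) = 40
KL × KM = (12, 20, 40)

(12, 20, 40)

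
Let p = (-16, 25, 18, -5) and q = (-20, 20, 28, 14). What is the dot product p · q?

1254

p · q = (-16)·(-20) + 25·20 + 18·28 + (-5)·14 = 320 + 500 + 504 - 70 = 1254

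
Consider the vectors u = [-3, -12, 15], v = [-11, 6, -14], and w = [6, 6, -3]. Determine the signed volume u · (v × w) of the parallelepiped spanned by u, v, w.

v × w:
i: 6·(-3) - (-14)·6 = -18 - (-84) = 66
j: (-14)·6 - (-11)·(-3) = -84 - 33 = -117
k: (-11)·6 - 6·6 = -66 - 36 = -102
v × w = (66, -117, -102)
u · (v × w) = (-3)·66 + (-12)·(-117) + 15·(-102) = -198 + 1404 - 1530 = -324

-324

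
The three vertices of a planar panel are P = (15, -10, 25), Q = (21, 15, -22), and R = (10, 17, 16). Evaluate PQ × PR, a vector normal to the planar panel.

(1044, 289, 287)

PQ = (6, 25, -47)
PR = (-5, 27, -9)
i: 25·(-9) - (-47)·27 = -225 - (-1269) = 1044
j: (-47)·(-5) - 6·(-9) = 235 - (-54) = 289
k: 6·27 - 25·(-5) = 162 - (-125) = 287
PQ × PR = (1044, 289, 287)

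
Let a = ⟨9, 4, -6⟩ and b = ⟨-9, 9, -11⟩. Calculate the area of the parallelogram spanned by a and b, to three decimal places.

i: 4·(-11) - (-6)·9 = -44 - (-54) = 10
j: (-6)·(-9) - 9·(-11) = 54 - (-99) = 153
k: 9·9 - 4·(-9) = 81 - (-36) = 117
a × b = (10, 153, 117)
|a × b| = √(10² + 153² + 117²) = √37198 ≈ 192.8678

192.868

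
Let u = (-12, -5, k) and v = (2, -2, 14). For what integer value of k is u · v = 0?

1

u · v = (-12)·2 + (-5)·(-2) + k·14 = -14 + 14k
Set equal to 0: 14k = 14, so k = 1.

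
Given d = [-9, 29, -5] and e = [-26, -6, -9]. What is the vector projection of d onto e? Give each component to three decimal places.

d · e = (-9)·(-26) + 29·(-6) + (-5)·(-9) = 234 - 174 + 45 = 105
|e|² = 676 + 36 + 81 = 793
proj_e d = (105/793) · (-26, -6, -9) ≈ (-3.443, -0.794, -1.192)

(-3.443, -0.794, -1.192)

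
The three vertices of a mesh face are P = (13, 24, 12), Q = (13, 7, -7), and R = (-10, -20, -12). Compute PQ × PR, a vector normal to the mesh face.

PQ = (0, -17, -19)
PR = (-23, -44, -24)
i: (-17)·(-24) - (-19)·(-44) = 408 - 836 = -428
j: (-19)·(-23) - 0·(-24) = 437 - 0 = 437
k: 0·(-44) - (-17)·(-23) = 0 - 391 = -391
PQ × PR = (-428, 437, -391)

(-428, 437, -391)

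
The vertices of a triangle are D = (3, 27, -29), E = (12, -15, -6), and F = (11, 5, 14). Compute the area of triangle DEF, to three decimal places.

DE = (9, -42, 23),  DF = (8, -22, 43)
i: (-42)·43 - 23·(-22) = -1806 - (-506) = -1300
j: 23·8 - 9·43 = 184 - 387 = -203
k: 9·(-22) - (-42)·8 = -198 - (-336) = 138
DE × DF = (-1300, -203, 138)
|DE × DF| = √1750253 ≈ 1322.9713
area = ½ · 1322.9713 ≈ 661.486

661.486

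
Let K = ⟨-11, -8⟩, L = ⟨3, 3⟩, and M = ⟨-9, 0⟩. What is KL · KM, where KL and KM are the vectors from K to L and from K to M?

116

KL = L − K = (14, 11)
KM = M − K = (2, 8)
KL · KM = 14·2 + 11·8 = 28 + 88 = 116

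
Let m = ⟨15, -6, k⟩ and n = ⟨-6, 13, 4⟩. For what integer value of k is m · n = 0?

m · n = 15·(-6) + (-6)·13 + k·4 = -168 + 4k
Set equal to 0: 4k = 168, so k = 42.

42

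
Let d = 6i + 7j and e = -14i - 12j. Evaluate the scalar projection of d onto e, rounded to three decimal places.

-9.111

d · e = 6·(-14) + 7·(-12) = -84 - 84 = -168
|e| = √(196 + 144) = √340 ≈ 18.4391
comp_e d = -168 / √340 ≈ -9.111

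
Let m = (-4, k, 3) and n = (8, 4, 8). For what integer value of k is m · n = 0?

2

m · n = (-4)·8 + k·4 + 3·8 = -8 + 4k
Set equal to 0: 4k = 8, so k = 2.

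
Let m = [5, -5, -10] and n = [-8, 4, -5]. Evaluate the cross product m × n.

i: (-5)·(-5) - (-10)·4 = 25 - (-40) = 65
j: (-10)·(-8) - 5·(-5) = 80 - (-25) = 105
k: 5·4 - (-5)·(-8) = 20 - 40 = -20
m × n = (65, 105, -20)

(65, 105, -20)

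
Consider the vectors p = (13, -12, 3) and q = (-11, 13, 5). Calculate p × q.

(-99, -98, 37)

i: (-12)·5 - 3·13 = -60 - 39 = -99
j: 3·(-11) - 13·5 = -33 - 65 = -98
k: 13·13 - (-12)·(-11) = 169 - 132 = 37
p × q = (-99, -98, 37)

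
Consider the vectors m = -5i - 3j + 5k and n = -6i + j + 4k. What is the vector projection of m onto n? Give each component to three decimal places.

m · n = (-5)·(-6) + (-3)·1 + 5·4 = 30 - 3 + 20 = 47
|n|² = 36 + 1 + 16 = 53
proj_n m = (47/53) · (-6, 1, 4) ≈ (-5.321, 0.887, 3.547)

(-5.321, 0.887, 3.547)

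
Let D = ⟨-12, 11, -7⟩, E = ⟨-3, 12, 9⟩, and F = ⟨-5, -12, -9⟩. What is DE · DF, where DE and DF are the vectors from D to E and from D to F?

8

DE = E − D = (9, 1, 16)
DF = F − D = (7, -23, -2)
DE · DF = 9·7 + 1·(-23) + 16·(-2) = 63 - 23 - 32 = 8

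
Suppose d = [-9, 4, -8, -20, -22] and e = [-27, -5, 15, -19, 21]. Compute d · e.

21

d · e = (-9)·(-27) + 4·(-5) + (-8)·15 + (-20)·(-19) + (-22)·21 = 243 - 20 - 120 + 380 - 462 = 21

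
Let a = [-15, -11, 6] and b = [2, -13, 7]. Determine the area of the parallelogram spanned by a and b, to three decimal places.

246.534

i: (-11)·7 - 6·(-13) = -77 - (-78) = 1
j: 6·2 - (-15)·7 = 12 - (-105) = 117
k: (-15)·(-13) - (-11)·2 = 195 - (-22) = 217
a × b = (1, 117, 217)
|a × b| = √(1² + 117² + 217²) = √60779 ≈ 246.5340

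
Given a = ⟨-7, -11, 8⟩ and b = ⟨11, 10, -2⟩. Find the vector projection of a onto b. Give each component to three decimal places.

a · b = (-7)·11 + (-11)·10 + 8·(-2) = -77 - 110 - 16 = -203
|b|² = 121 + 100 + 4 = 225
proj_b a = (-203/225) · (11, 10, -2) ≈ (-9.924, -9.022, 1.804)

(-9.924, -9.022, 1.804)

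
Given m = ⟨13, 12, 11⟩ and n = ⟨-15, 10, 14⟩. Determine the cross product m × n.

(58, -347, 310)

i: 12·14 - 11·10 = 168 - 110 = 58
j: 11·(-15) - 13·14 = -165 - 182 = -347
k: 13·10 - 12·(-15) = 130 - (-180) = 310
m × n = (58, -347, 310)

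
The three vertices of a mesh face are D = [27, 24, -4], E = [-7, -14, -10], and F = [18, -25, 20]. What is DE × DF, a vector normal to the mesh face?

(-1206, 870, 1324)

DE = (-34, -38, -6)
DF = (-9, -49, 24)
i: (-38)·24 - (-6)·(-49) = -912 - 294 = -1206
j: (-6)·(-9) - (-34)·24 = 54 - (-816) = 870
k: (-34)·(-49) - (-38)·(-9) = 1666 - 342 = 1324
DE × DF = (-1206, 870, 1324)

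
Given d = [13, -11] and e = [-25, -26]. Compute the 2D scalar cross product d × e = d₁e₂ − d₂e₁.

-613

13·(-26) - (-11)·(-25) = -338 - 275 = -613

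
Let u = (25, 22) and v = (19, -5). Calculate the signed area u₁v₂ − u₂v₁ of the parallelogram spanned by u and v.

25·(-5) - 22·19 = -125 - 418 = -543

-543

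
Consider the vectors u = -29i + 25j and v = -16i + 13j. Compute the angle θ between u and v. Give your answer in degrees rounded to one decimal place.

1.7

u · v = (-29)·(-16) + 25·13 = 464 + 325 = 789
|u|² = 841 + 625 = 1466,  |u| = √1466 ≈ 38.288379
|v|² = 256 + 169 = 425,  |v| = √425 ≈ 20.615528
cos θ = 789 / (38.288379 · 20.615528) ≈ 0.99958
θ = arccos(0.99958) ≈ 1.7°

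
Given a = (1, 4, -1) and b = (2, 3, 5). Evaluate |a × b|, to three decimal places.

i: 4·5 - (-1)·3 = 20 - (-3) = 23
j: (-1)·2 - 1·5 = -2 - 5 = -7
k: 1·3 - 4·2 = 3 - 8 = -5
a × b = (23, -7, -5)
|a × b| = √(23² + (-7)² + (-5)²) = √603 ≈ 24.5561

24.556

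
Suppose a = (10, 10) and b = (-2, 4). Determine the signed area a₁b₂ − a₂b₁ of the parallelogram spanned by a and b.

10·4 - 10·(-2) = 40 - (-20) = 60

60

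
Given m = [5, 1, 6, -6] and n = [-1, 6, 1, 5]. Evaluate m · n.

m · n = 5·(-1) + 1·6 + 6·1 + (-6)·5 = -5 + 6 + 6 - 30 = -23

-23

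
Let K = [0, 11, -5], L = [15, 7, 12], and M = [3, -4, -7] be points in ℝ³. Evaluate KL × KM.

(263, 81, -213)

KL = (15, -4, 17)
KM = (3, -15, -2)
i: (-4)·(-2) - 17·(-15) = 8 - (-255) = 263
j: 17·3 - 15·(-2) = 51 - (-30) = 81
k: 15·(-15) - (-4)·3 = -225 - (-12) = -213
KL × KM = (263, 81, -213)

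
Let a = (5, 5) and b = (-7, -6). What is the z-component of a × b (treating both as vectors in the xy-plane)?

5

5·(-6) - 5·(-7) = -30 - (-35) = 5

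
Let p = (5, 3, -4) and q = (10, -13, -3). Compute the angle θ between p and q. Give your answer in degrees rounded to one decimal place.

p · q = 5·10 + 3·(-13) + (-4)·(-3) = 50 - 39 + 12 = 23
|p|² = 25 + 9 + 16 = 50,  |p| = √50 ≈ 7.071068
|q|² = 100 + 169 + 9 = 278,  |q| = √278 ≈ 16.673332
cos θ = 23 / (7.071068 · 16.673332) ≈ 0.19508
θ = arccos(0.19508) ≈ 78.8°

78.8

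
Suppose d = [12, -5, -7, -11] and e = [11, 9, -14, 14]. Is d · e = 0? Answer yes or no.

d · e = 12·11 + (-5)·9 + (-7)·(-14) + (-11)·14 = 132 - 45 + 98 - 154 = 31
Nonzero, so the vectors are not orthogonal.

no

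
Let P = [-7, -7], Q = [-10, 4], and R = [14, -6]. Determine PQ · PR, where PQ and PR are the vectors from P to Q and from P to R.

-52

PQ = Q − P = (-3, 11)
PR = R − P = (21, 1)
PQ · PR = (-3)·21 + 11·1 = -63 + 11 = -52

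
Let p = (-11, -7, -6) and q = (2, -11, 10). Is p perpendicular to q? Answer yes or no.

no

p · q = (-11)·2 + (-7)·(-11) + (-6)·10 = -22 + 77 - 60 = -5
Nonzero, so the vectors are not orthogonal.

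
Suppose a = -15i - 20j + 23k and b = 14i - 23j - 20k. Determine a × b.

(929, 22, 625)

i: (-20)·(-20) - 23·(-23) = 400 - (-529) = 929
j: 23·14 - (-15)·(-20) = 322 - 300 = 22
k: (-15)·(-23) - (-20)·14 = 345 - (-280) = 625
a × b = (929, 22, 625)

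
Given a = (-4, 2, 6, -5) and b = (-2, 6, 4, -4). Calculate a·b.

64

a · b = (-4)·(-2) + 2·6 + 6·4 + (-5)·(-4) = 8 + 12 + 24 + 20 = 64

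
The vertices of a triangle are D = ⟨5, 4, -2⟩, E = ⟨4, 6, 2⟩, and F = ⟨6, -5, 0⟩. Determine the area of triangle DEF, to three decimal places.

20.524

DE = (-1, 2, 4),  DF = (1, -9, 2)
i: 2·2 - 4·(-9) = 4 - (-36) = 40
j: 4·1 - (-1)·2 = 4 - (-2) = 6
k: (-1)·(-9) - 2·1 = 9 - 2 = 7
DE × DF = (40, 6, 7)
|DE × DF| = √1685 ≈ 41.0488
area = ½ · 41.0488 ≈ 20.524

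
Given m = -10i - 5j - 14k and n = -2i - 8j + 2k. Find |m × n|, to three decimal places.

i: (-5)·2 - (-14)·(-8) = -10 - 112 = -122
j: (-14)·(-2) - (-10)·2 = 28 - (-20) = 48
k: (-10)·(-8) - (-5)·(-2) = 80 - 10 = 70
m × n = (-122, 48, 70)
|m × n| = √((-122)² + 48² + 70²) = √22088 ≈ 148.6203

148.620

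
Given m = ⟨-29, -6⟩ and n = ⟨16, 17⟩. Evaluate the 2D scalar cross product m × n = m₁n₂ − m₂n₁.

(-29)·17 - (-6)·16 = -493 - (-96) = -397

-397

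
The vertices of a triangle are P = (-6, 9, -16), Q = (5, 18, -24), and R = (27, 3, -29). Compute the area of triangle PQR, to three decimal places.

PQ = (11, 9, -8),  PR = (33, -6, -13)
i: 9·(-13) - (-8)·(-6) = -117 - 48 = -165
j: (-8)·33 - 11·(-13) = -264 - (-143) = -121
k: 11·(-6) - 9·33 = -66 - 297 = -363
PQ × PR = (-165, -121, -363)
|PQ × PR| = √173635 ≈ 416.6953
area = ½ · 416.6953 ≈ 208.348

208.348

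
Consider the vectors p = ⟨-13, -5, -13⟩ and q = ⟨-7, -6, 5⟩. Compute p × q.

(-103, 156, 43)

i: (-5)·5 - (-13)·(-6) = -25 - 78 = -103
j: (-13)·(-7) - (-13)·5 = 91 - (-65) = 156
k: (-13)·(-6) - (-5)·(-7) = 78 - 35 = 43
p × q = (-103, 156, 43)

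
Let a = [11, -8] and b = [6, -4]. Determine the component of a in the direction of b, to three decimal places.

13.590

a · b = 11·6 + (-8)·(-4) = 66 + 32 = 98
|b| = √(36 + 16) = √52 ≈ 7.2111
comp_b a = 98 / √52 ≈ 13.590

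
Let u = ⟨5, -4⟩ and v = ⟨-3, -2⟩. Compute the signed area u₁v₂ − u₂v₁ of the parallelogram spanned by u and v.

-22

5·(-2) - (-4)·(-3) = -10 - 12 = -22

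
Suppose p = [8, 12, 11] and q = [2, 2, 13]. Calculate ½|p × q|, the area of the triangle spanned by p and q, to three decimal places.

78.651

i: 12·13 - 11·2 = 156 - 22 = 134
j: 11·2 - 8·13 = 22 - 104 = -82
k: 8·2 - 12·2 = 16 - 24 = -8
p × q = (134, -82, -8)
|p × q| = √(134² + (-82)² + (-8)²) = √24744 ≈ 157.3023
area = ½ · 157.3023 ≈ 78.651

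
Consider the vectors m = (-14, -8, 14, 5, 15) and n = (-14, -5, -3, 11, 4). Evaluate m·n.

309

m · n = (-14)·(-14) + (-8)·(-5) + 14·(-3) + 5·11 + 15·4 = 196 + 40 - 42 + 55 + 60 = 309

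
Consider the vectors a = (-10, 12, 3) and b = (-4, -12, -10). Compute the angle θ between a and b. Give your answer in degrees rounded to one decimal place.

121.5

a · b = (-10)·(-4) + 12·(-12) + 3·(-10) = 40 - 144 - 30 = -134
|a|² = 100 + 144 + 9 = 253,  |a| = √253 ≈ 15.905974
|b|² = 16 + 144 + 100 = 260,  |b| = √260 ≈ 16.124515
cos θ = -134 / (15.905974 · 16.124515) ≈ -0.52247
θ = arccos(-0.52247) ≈ 121.5°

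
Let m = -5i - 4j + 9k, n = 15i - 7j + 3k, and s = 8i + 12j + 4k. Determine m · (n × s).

2588

n × s:
i: (-7)·4 - 3·12 = -28 - 36 = -64
j: 3·8 - 15·4 = 24 - 60 = -36
k: 15·12 - (-7)·8 = 180 - (-56) = 236
n × s = (-64, -36, 236)
m · (n × s) = (-5)·(-64) + (-4)·(-36) + 9·236 = 320 + 144 + 2124 = 2588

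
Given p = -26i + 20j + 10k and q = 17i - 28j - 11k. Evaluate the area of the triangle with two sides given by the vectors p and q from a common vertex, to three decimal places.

i: 20·(-11) - 10·(-28) = -220 - (-280) = 60
j: 10·17 - (-26)·(-11) = 170 - 286 = -116
k: (-26)·(-28) - 20·17 = 728 - 340 = 388
p × q = (60, -116, 388)
|p × q| = √(60² + (-116)² + 388²) = √167600 ≈ 409.3898
area = ½ · 409.3898 ≈ 204.695

204.695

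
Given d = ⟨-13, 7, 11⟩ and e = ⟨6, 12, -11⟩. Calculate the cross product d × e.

i: 7·(-11) - 11·12 = -77 - 132 = -209
j: 11·6 - (-13)·(-11) = 66 - 143 = -77
k: (-13)·12 - 7·6 = -156 - 42 = -198
d × e = (-209, -77, -198)

(-209, -77, -198)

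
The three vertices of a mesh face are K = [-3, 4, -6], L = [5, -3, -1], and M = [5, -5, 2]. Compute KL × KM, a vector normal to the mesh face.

KL = (8, -7, 5)
KM = (8, -9, 8)
i: (-7)·8 - 5·(-9) = -56 - (-45) = -11
j: 5·8 - 8·8 = 40 - 64 = -24
k: 8·(-9) - (-7)·8 = -72 - (-56) = -16
KL × KM = (-11, -24, -16)

(-11, -24, -16)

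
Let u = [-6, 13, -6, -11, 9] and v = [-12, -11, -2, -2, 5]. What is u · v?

8

u · v = (-6)·(-12) + 13·(-11) + (-6)·(-2) + (-11)·(-2) + 9·5 = 72 - 143 + 12 + 22 + 45 = 8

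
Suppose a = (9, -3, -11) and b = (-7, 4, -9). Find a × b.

i: (-3)·(-9) - (-11)·4 = 27 - (-44) = 71
j: (-11)·(-7) - 9·(-9) = 77 - (-81) = 158
k: 9·4 - (-3)·(-7) = 36 - 21 = 15
a × b = (71, 158, 15)

(71, 158, 15)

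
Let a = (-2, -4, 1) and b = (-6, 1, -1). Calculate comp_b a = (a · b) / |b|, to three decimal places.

a · b = (-2)·(-6) + (-4)·1 + 1·(-1) = 12 - 4 - 1 = 7
|b| = √(36 + 1 + 1) = √38 ≈ 6.1644
comp_b a = 7 / √38 ≈ 1.136

1.136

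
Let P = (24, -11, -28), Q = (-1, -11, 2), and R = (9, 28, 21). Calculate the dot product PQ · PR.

1845

PQ = Q − P = (-25, 0, 30)
PR = R − P = (-15, 39, 49)
PQ · PR = (-25)·(-15) + 0·39 + 30·49 = 375 + 0 + 1470 = 1845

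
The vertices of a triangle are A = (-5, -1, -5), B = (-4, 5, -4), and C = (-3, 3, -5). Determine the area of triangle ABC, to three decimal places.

4.583

AB = (1, 6, 1),  AC = (2, 4, 0)
i: 6·0 - 1·4 = 0 - 4 = -4
j: 1·2 - 1·0 = 2 - 0 = 2
k: 1·4 - 6·2 = 4 - 12 = -8
AB × AC = (-4, 2, -8)
|AB × AC| = √84 ≈ 9.1652
area = ½ · 9.1652 ≈ 4.583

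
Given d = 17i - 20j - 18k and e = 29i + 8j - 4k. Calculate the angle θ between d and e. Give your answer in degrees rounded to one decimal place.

d · e = 17·29 + (-20)·8 + (-18)·(-4) = 493 - 160 + 72 = 405
|d|² = 289 + 400 + 324 = 1013,  |d| = √1013 ≈ 31.827661
|e|² = 841 + 64 + 16 = 921,  |e| = √921 ≈ 30.347982
cos θ = 405 / (31.827661 · 30.347982) ≈ 0.41930
θ = arccos(0.41930) ≈ 65.2°

65.2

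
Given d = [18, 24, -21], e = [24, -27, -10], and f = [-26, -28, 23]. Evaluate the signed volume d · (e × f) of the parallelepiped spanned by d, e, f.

e × f:
i: (-27)·23 - (-10)·(-28) = -621 - 280 = -901
j: (-10)·(-26) - 24·23 = 260 - 552 = -292
k: 24·(-28) - (-27)·(-26) = -672 - 702 = -1374
e × f = (-901, -292, -1374)
d · (e × f) = 18·(-901) + 24·(-292) + (-21)·(-1374) = -16218 - 7008 + 28854 = 5628

5628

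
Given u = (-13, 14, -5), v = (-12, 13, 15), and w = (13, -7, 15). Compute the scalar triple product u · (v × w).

v × w:
i: 13·15 - 15·(-7) = 195 - (-105) = 300
j: 15·13 - (-12)·15 = 195 - (-180) = 375
k: (-12)·(-7) - 13·13 = 84 - 169 = -85
v × w = (300, 375, -85)
u · (v × w) = (-13)·300 + 14·375 + (-5)·(-85) = -3900 + 5250 + 425 = 1775

1775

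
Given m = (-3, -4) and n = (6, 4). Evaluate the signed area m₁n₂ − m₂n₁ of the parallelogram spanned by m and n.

12

(-3)·4 - (-4)·6 = -12 - (-24) = 12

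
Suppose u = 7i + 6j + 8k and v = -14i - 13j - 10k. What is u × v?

(44, -42, -7)

i: 6·(-10) - 8·(-13) = -60 - (-104) = 44
j: 8·(-14) - 7·(-10) = -112 - (-70) = -42
k: 7·(-13) - 6·(-14) = -91 - (-84) = -7
u × v = (44, -42, -7)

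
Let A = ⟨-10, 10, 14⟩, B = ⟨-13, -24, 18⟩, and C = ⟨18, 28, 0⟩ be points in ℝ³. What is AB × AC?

AB = (-3, -34, 4)
AC = (28, 18, -14)
i: (-34)·(-14) - 4·18 = 476 - 72 = 404
j: 4·28 - (-3)·(-14) = 112 - 42 = 70
k: (-3)·18 - (-34)·28 = -54 - (-952) = 898
AB × AC = (404, 70, 898)

(404, 70, 898)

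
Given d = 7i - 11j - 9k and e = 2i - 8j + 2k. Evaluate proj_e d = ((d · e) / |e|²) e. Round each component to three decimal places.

(2.333, -9.333, 2.333)

d · e = 7·2 + (-11)·(-8) + (-9)·2 = 14 + 88 - 18 = 84
|e|² = 4 + 64 + 4 = 72
proj_e d = (84/72) · (2, -8, 2) ≈ (2.333, -9.333, 2.333)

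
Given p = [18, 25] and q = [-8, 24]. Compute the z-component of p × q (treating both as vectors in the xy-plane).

18·24 - 25·(-8) = 432 - (-200) = 632

632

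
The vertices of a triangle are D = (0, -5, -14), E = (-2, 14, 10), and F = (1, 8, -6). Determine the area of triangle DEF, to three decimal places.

85.477

DE = (-2, 19, 24),  DF = (1, 13, 8)
i: 19·8 - 24·13 = 152 - 312 = -160
j: 24·1 - (-2)·8 = 24 - (-16) = 40
k: (-2)·13 - 19·1 = -26 - 19 = -45
DE × DF = (-160, 40, -45)
|DE × DF| = √29225 ≈ 170.9532
area = ½ · 170.9532 ≈ 85.477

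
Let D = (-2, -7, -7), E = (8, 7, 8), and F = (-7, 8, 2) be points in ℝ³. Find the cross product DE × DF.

(-99, -165, 220)

DE = (10, 14, 15)
DF = (-5, 15, 9)
i: 14·9 - 15·15 = 126 - 225 = -99
j: 15·(-5) - 10·9 = -75 - 90 = -165
k: 10·15 - 14·(-5) = 150 - (-70) = 220
DE × DF = (-99, -165, 220)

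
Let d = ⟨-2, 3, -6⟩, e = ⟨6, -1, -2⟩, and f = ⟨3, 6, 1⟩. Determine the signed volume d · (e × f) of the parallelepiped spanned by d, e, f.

e × f:
i: (-1)·1 - (-2)·6 = -1 - (-12) = 11
j: (-2)·3 - 6·1 = -6 - 6 = -12
k: 6·6 - (-1)·3 = 36 - (-3) = 39
e × f = (11, -12, 39)
d · (e × f) = (-2)·11 + 3·(-12) + (-6)·39 = -22 - 36 - 234 = -292

-292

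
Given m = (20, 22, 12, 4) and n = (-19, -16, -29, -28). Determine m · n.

-1192

m · n = 20·(-19) + 22·(-16) + 12·(-29) + 4·(-28) = -380 - 352 - 348 - 112 = -1192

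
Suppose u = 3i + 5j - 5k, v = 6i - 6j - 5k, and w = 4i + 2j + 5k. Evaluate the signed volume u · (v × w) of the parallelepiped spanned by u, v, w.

v × w:
i: (-6)·5 - (-5)·2 = -30 - (-10) = -20
j: (-5)·4 - 6·5 = -20 - 30 = -50
k: 6·2 - (-6)·4 = 12 - (-24) = 36
v × w = (-20, -50, 36)
u · (v × w) = 3·(-20) + 5·(-50) + (-5)·36 = -60 - 250 - 180 = -490

-490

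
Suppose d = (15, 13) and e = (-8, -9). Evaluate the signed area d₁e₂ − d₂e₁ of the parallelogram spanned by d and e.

-31

15·(-9) - 13·(-8) = -135 - (-104) = -31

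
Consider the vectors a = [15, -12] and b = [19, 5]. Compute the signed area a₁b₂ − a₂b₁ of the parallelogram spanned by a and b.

303

15·5 - (-12)·19 = 75 - (-228) = 303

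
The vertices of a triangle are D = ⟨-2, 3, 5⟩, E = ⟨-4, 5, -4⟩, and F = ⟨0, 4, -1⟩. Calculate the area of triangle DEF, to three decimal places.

15.370

DE = (-2, 2, -9),  DF = (2, 1, -6)
i: 2·(-6) - (-9)·1 = -12 - (-9) = -3
j: (-9)·2 - (-2)·(-6) = -18 - 12 = -30
k: (-2)·1 - 2·2 = -2 - 4 = -6
DE × DF = (-3, -30, -6)
|DE × DF| = √945 ≈ 30.7409
area = ½ · 30.7409 ≈ 15.370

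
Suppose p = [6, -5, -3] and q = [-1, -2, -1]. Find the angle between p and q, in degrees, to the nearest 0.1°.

70.0

p · q = 6·(-1) + (-5)·(-2) + (-3)·(-1) = -6 + 10 + 3 = 7
|p|² = 36 + 25 + 9 = 70,  |p| = √70 ≈ 8.366600
|q|² = 1 + 4 + 1 = 6,  |q| = √6 ≈ 2.449490
cos θ = 7 / (8.366600 · 2.449490) ≈ 0.34157
θ = arccos(0.34157) ≈ 70.0°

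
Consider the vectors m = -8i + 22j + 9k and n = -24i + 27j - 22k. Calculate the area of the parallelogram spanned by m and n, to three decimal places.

i: 22·(-22) - 9·27 = -484 - 243 = -727
j: 9·(-24) - (-8)·(-22) = -216 - 176 = -392
k: (-8)·27 - 22·(-24) = -216 - (-528) = 312
m × n = (-727, -392, 312)
|m × n| = √((-727)² + (-392)² + 312²) = √779537 ≈ 882.9139

882.914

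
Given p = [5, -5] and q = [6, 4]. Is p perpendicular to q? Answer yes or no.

no

p · q = 5·6 + (-5)·4 = 30 - 20 = 10
Nonzero, so the vectors are not orthogonal.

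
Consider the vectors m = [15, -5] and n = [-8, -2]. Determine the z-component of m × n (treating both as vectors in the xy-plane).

15·(-2) - (-5)·(-8) = -30 - 40 = -70

-70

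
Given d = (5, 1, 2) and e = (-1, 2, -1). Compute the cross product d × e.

(-5, 3, 11)

i: 1·(-1) - 2·2 = -1 - 4 = -5
j: 2·(-1) - 5·(-1) = -2 - (-5) = 3
k: 5·2 - 1·(-1) = 10 - (-1) = 11
d × e = (-5, 3, 11)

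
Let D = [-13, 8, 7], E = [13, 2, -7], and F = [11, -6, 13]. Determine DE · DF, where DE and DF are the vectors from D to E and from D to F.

624

DE = E − D = (26, -6, -14)
DF = F − D = (24, -14, 6)
DE · DF = 26·24 + (-6)·(-14) + (-14)·6 = 624 + 84 - 84 = 624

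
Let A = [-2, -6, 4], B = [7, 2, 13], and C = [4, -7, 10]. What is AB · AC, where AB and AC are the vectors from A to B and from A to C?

AB = B − A = (9, 8, 9)
AC = C − A = (6, -1, 6)
AB · AC = 9·6 + 8·(-1) + 9·6 = 54 - 8 + 54 = 100

100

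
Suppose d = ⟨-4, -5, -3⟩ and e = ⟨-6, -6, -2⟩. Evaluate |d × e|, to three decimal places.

i: (-5)·(-2) - (-3)·(-6) = 10 - 18 = -8
j: (-3)·(-6) - (-4)·(-2) = 18 - 8 = 10
k: (-4)·(-6) - (-5)·(-6) = 24 - 30 = -6
d × e = (-8, 10, -6)
|d × e| = √((-8)² + 10² + (-6)²) = √200 ≈ 14.1421

14.142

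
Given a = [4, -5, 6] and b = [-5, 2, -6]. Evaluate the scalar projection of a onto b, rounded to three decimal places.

-8.186

a · b = 4·(-5) + (-5)·2 + 6·(-6) = -20 - 10 - 36 = -66
|b| = √(25 + 4 + 36) = √65 ≈ 8.0623
comp_b a = -66 / √65 ≈ -8.186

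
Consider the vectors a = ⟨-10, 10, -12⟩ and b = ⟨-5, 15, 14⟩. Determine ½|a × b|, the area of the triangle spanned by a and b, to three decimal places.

i: 10·14 - (-12)·15 = 140 - (-180) = 320
j: (-12)·(-5) - (-10)·14 = 60 - (-140) = 200
k: (-10)·15 - 10·(-5) = -150 - (-50) = -100
a × b = (320, 200, -100)
|a × b| = √(320² + 200² + (-100)²) = √152400 ≈ 390.3844
area = ½ · 390.3844 ≈ 195.192

195.192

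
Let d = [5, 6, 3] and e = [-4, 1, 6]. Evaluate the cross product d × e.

(33, -42, 29)

i: 6·6 - 3·1 = 36 - 3 = 33
j: 3·(-4) - 5·6 = -12 - 30 = -42
k: 5·1 - 6·(-4) = 5 - (-24) = 29
d × e = (33, -42, 29)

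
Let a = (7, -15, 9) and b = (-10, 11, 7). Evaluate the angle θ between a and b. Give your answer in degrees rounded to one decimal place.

123.7

a · b = 7·(-10) + (-15)·11 + 9·7 = -70 - 165 + 63 = -172
|a|² = 49 + 225 + 81 = 355,  |a| = √355 ≈ 18.841444
|b|² = 100 + 121 + 49 = 270,  |b| = √270 ≈ 16.431677
cos θ = -172 / (18.841444 · 16.431677) ≈ -0.55556
θ = arccos(-0.55556) ≈ 123.7°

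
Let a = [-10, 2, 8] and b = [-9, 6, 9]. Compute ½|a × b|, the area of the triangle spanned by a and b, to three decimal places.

i: 2·9 - 8·6 = 18 - 48 = -30
j: 8·(-9) - (-10)·9 = -72 - (-90) = 18
k: (-10)·6 - 2·(-9) = -60 - (-18) = -42
a × b = (-30, 18, -42)
|a × b| = √((-30)² + 18² + (-42)²) = √2988 ≈ 54.6626
area = ½ · 54.6626 ≈ 27.331

27.331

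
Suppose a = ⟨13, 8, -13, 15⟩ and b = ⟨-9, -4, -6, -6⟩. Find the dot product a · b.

-161

a · b = 13·(-9) + 8·(-4) + (-13)·(-6) + 15·(-6) = -117 - 32 + 78 - 90 = -161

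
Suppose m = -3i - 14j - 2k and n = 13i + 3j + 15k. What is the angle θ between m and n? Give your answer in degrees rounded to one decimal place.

m · n = (-3)·13 + (-14)·3 + (-2)·15 = -39 - 42 - 30 = -111
|m|² = 9 + 196 + 4 = 209,  |m| = √209 ≈ 14.456832
|n|² = 169 + 9 + 225 = 403,  |n| = √403 ≈ 20.074860
cos θ = -111 / (14.456832 · 20.074860) ≈ -0.38247
θ = arccos(-0.38247) ≈ 112.5°

112.5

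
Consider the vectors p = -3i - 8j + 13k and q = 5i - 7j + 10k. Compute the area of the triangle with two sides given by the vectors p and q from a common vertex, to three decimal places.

56.716

i: (-8)·10 - 13·(-7) = -80 - (-91) = 11
j: 13·5 - (-3)·10 = 65 - (-30) = 95
k: (-3)·(-7) - (-8)·5 = 21 - (-40) = 61
p × q = (11, 95, 61)
|p × q| = √(11² + 95² + 61²) = √12867 ≈ 113.4328
area = ½ · 113.4328 ≈ 56.716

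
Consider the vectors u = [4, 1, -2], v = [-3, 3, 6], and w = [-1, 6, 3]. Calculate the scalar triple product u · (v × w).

v × w:
i: 3·3 - 6·6 = 9 - 36 = -27
j: 6·(-1) - (-3)·3 = -6 - (-9) = 3
k: (-3)·6 - 3·(-1) = -18 - (-3) = -15
v × w = (-27, 3, -15)
u · (v × w) = 4·(-27) + 1·3 + (-2)·(-15) = -108 + 3 + 30 = -75

-75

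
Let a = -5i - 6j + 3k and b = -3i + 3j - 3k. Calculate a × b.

i: (-6)·(-3) - 3·3 = 18 - 9 = 9
j: 3·(-3) - (-5)·(-3) = -9 - 15 = -24
k: (-5)·3 - (-6)·(-3) = -15 - 18 = -33
a × b = (9, -24, -33)

(9, -24, -33)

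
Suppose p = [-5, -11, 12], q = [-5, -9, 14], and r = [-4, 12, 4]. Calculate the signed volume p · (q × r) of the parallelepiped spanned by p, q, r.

q × r:
i: (-9)·4 - 14·12 = -36 - 168 = -204
j: 14·(-4) - (-5)·4 = -56 - (-20) = -36
k: (-5)·12 - (-9)·(-4) = -60 - 36 = -96
q × r = (-204, -36, -96)
p · (q × r) = (-5)·(-204) + (-11)·(-36) + 12·(-96) = 1020 + 396 - 1152 = 264

264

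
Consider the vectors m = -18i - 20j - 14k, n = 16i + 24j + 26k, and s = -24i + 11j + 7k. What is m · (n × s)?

6316

n × s:
i: 24·7 - 26·11 = 168 - 286 = -118
j: 26·(-24) - 16·7 = -624 - 112 = -736
k: 16·11 - 24·(-24) = 176 - (-576) = 752
n × s = (-118, -736, 752)
m · (n × s) = (-18)·(-118) + (-20)·(-736) + (-14)·752 = 2124 + 14720 - 10528 = 6316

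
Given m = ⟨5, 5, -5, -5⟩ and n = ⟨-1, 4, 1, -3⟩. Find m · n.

m · n = 5·(-1) + 5·4 + (-5)·1 + (-5)·(-3) = -5 + 20 - 5 + 15 = 25

25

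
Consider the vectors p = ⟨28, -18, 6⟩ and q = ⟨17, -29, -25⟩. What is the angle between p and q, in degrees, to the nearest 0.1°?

p · q = 28·17 + (-18)·(-29) + 6·(-25) = 476 + 522 - 150 = 848
|p|² = 784 + 324 + 36 = 1144,  |p| = √1144 ≈ 33.823069
|q|² = 289 + 841 + 625 = 1755,  |q| = √1755 ≈ 41.892720
cos θ = 848 / (33.823069 · 41.892720) ≈ 0.59847
θ = arccos(0.59847) ≈ 53.2°

53.2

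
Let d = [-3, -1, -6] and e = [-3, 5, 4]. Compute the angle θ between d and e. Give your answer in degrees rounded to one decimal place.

114.6

d · e = (-3)·(-3) + (-1)·5 + (-6)·4 = 9 - 5 - 24 = -20
|d|² = 9 + 1 + 36 = 46,  |d| = √46 ≈ 6.782330
|e|² = 9 + 25 + 16 = 50,  |e| = √50 ≈ 7.071068
cos θ = -20 / (6.782330 · 7.071068) ≈ -0.41703
θ = arccos(-0.41703) ≈ 114.6°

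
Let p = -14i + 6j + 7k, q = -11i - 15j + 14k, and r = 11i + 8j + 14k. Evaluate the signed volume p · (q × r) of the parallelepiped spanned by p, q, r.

6895

q × r:
i: (-15)·14 - 14·8 = -210 - 112 = -322
j: 14·11 - (-11)·14 = 154 - (-154) = 308
k: (-11)·8 - (-15)·11 = -88 - (-165) = 77
q × r = (-322, 308, 77)
p · (q × r) = (-14)·(-322) + 6·308 + 7·77 = 4508 + 1848 + 539 = 6895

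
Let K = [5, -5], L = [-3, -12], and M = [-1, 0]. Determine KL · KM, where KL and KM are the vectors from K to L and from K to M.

13

KL = L − K = (-8, -7)
KM = M − K = (-6, 5)
KL · KM = (-8)·(-6) + (-7)·5 = 48 - 35 = 13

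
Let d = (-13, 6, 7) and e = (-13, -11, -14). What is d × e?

i: 6·(-14) - 7·(-11) = -84 - (-77) = -7
j: 7·(-13) - (-13)·(-14) = -91 - 182 = -273
k: (-13)·(-11) - 6·(-13) = 143 - (-78) = 221
d × e = (-7, -273, 221)

(-7, -273, 221)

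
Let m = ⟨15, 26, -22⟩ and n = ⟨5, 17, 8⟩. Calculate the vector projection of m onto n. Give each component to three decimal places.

m · n = 15·5 + 26·17 + (-22)·8 = 75 + 442 - 176 = 341
|n|² = 25 + 289 + 64 = 378
proj_n m = (341/378) · (5, 17, 8) ≈ (4.511, 15.336, 7.217)

(4.511, 15.336, 7.217)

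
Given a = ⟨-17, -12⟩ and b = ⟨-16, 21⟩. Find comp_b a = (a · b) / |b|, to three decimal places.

a · b = (-17)·(-16) + (-12)·21 = 272 - 252 = 20
|b| = √(256 + 441) = √697 ≈ 26.4008
comp_b a = 20 / √697 ≈ 0.758

0.758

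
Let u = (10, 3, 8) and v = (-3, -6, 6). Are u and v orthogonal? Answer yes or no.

yes

u · v = 10·(-3) + 3·(-6) + 8·6 = -30 - 18 + 48 = 0
Zero, so the vectors are orthogonal.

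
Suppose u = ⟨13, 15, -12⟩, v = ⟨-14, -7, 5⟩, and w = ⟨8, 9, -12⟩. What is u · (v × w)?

-573

v × w:
i: (-7)·(-12) - 5·9 = 84 - 45 = 39
j: 5·8 - (-14)·(-12) = 40 - 168 = -128
k: (-14)·9 - (-7)·8 = -126 - (-56) = -70
v × w = (39, -128, -70)
u · (v × w) = 13·39 + 15·(-128) + (-12)·(-70) = 507 - 1920 + 840 = -573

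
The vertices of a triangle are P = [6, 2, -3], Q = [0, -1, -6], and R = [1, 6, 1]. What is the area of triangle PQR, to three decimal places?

27.577

PQ = (-6, -3, -3),  PR = (-5, 4, 4)
i: (-3)·4 - (-3)·4 = -12 - (-12) = 0
j: (-3)·(-5) - (-6)·4 = 15 - (-24) = 39
k: (-6)·4 - (-3)·(-5) = -24 - 15 = -39
PQ × PR = (0, 39, -39)
|PQ × PR| = √3042 ≈ 55.1543
area = ½ · 55.1543 ≈ 27.577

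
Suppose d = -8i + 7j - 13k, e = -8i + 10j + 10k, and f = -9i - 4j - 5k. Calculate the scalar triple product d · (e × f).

e × f:
i: 10·(-5) - 10·(-4) = -50 - (-40) = -10
j: 10·(-9) - (-8)·(-5) = -90 - 40 = -130
k: (-8)·(-4) - 10·(-9) = 32 - (-90) = 122
e × f = (-10, -130, 122)
d · (e × f) = (-8)·(-10) + 7·(-130) + (-13)·122 = 80 - 910 - 1586 = -2416

-2416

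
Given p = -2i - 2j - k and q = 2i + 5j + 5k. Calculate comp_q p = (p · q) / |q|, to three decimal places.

-2.586

p · q = (-2)·2 + (-2)·5 + (-1)·5 = -4 - 10 - 5 = -19
|q| = √(4 + 25 + 25) = √54 ≈ 7.3485
comp_q p = -19 / √54 ≈ -2.586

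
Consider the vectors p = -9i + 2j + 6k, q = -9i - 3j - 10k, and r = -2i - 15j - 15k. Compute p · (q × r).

1489

q × r:
i: (-3)·(-15) - (-10)·(-15) = 45 - 150 = -105
j: (-10)·(-2) - (-9)·(-15) = 20 - 135 = -115
k: (-9)·(-15) - (-3)·(-2) = 135 - 6 = 129
q × r = (-105, -115, 129)
p · (q × r) = (-9)·(-105) + 2·(-115) + 6·129 = 945 - 230 + 774 = 1489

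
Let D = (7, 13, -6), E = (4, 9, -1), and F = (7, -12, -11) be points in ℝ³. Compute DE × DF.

(145, -15, 75)

DE = (-3, -4, 5)
DF = (0, -25, -5)
i: (-4)·(-5) - 5·(-25) = 20 - (-125) = 145
j: 5·0 - (-3)·(-5) = 0 - 15 = -15
k: (-3)·(-25) - (-4)·0 = 75 - 0 = 75
DE × DF = (145, -15, 75)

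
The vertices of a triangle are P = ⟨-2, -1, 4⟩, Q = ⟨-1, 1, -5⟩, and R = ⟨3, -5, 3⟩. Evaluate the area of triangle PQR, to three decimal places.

PQ = (1, 2, -9),  PR = (5, -4, -1)
i: 2·(-1) - (-9)·(-4) = -2 - 36 = -38
j: (-9)·5 - 1·(-1) = -45 - (-1) = -44
k: 1·(-4) - 2·5 = -4 - 10 = -14
PQ × PR = (-38, -44, -14)
|PQ × PR| = √3576 ≈ 59.7997
area = ½ · 59.7997 ≈ 29.900

29.900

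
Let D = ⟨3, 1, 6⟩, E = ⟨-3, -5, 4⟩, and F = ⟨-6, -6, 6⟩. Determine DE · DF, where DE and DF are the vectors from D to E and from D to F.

DE = E − D = (-6, -6, -2)
DF = F − D = (-9, -7, 0)
DE · DF = (-6)·(-9) + (-6)·(-7) + (-2)·0 = 54 + 42 + 0 = 96

96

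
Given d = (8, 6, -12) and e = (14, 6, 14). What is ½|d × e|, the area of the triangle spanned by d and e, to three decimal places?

161.270

i: 6·14 - (-12)·6 = 84 - (-72) = 156
j: (-12)·14 - 8·14 = -168 - 112 = -280
k: 8·6 - 6·14 = 48 - 84 = -36
d × e = (156, -280, -36)
|d × e| = √(156² + (-280)² + (-36)²) = √104032 ≈ 322.5399
area = ½ · 322.5399 ≈ 161.270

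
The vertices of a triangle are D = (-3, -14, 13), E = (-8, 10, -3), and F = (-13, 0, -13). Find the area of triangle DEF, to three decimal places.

217.830

DE = (-5, 24, -16),  DF = (-10, 14, -26)
i: 24·(-26) - (-16)·14 = -624 - (-224) = -400
j: (-16)·(-10) - (-5)·(-26) = 160 - 130 = 30
k: (-5)·14 - 24·(-10) = -70 - (-240) = 170
DE × DF = (-400, 30, 170)
|DE × DF| = √189800 ≈ 435.6604
area = ½ · 435.6604 ≈ 217.830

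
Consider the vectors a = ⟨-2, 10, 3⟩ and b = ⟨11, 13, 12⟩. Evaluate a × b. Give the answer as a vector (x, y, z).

(81, 57, -136)

i: 10·12 - 3·13 = 120 - 39 = 81
j: 3·11 - (-2)·12 = 33 - (-24) = 57
k: (-2)·13 - 10·11 = -26 - 110 = -136
a × b = (81, 57, -136)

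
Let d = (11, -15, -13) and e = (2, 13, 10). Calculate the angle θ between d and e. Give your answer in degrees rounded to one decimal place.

d · e = 11·2 + (-15)·13 + (-13)·10 = 22 - 195 - 130 = -303
|d|² = 121 + 225 + 169 = 515,  |d| = √515 ≈ 22.693611
|e|² = 4 + 169 + 100 = 273,  |e| = √273 ≈ 16.522712
cos θ = -303 / (22.693611 · 16.522712) ≈ -0.80809
θ = arccos(-0.80809) ≈ 143.9°

143.9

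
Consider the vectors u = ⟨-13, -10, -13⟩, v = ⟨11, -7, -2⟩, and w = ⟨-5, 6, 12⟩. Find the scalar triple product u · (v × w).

v × w:
i: (-7)·12 - (-2)·6 = -84 - (-12) = -72
j: (-2)·(-5) - 11·12 = 10 - 132 = -122
k: 11·6 - (-7)·(-5) = 66 - 35 = 31
v × w = (-72, -122, 31)
u · (v × w) = (-13)·(-72) + (-10)·(-122) + (-13)·31 = 936 + 1220 - 403 = 1753

1753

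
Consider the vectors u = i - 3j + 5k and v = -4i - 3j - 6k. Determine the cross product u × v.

i: (-3)·(-6) - 5·(-3) = 18 - (-15) = 33
j: 5·(-4) - 1·(-6) = -20 - (-6) = -14
k: 1·(-3) - (-3)·(-4) = -3 - 12 = -15
u × v = (33, -14, -15)

(33, -14, -15)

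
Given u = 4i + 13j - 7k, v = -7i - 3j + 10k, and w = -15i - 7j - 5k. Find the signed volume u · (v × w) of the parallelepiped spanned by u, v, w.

v × w:
i: (-3)·(-5) - 10·(-7) = 15 - (-70) = 85
j: 10·(-15) - (-7)·(-5) = -150 - 35 = -185
k: (-7)·(-7) - (-3)·(-15) = 49 - 45 = 4
v × w = (85, -185, 4)
u · (v × w) = 4·85 + 13·(-185) + (-7)·4 = 340 - 2405 - 28 = -2093

-2093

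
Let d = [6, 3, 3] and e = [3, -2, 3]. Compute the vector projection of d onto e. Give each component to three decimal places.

(2.864, -1.909, 2.864)

d · e = 6·3 + 3·(-2) + 3·3 = 18 - 6 + 9 = 21
|e|² = 9 + 4 + 9 = 22
proj_e d = (21/22) · (3, -2, 3) ≈ (2.864, -1.909, 2.864)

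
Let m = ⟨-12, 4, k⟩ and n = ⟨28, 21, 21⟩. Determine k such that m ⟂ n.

12

m · n = (-12)·28 + 4·21 + k·21 = -252 + 21k
Set equal to 0: 21k = 252, so k = 12.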